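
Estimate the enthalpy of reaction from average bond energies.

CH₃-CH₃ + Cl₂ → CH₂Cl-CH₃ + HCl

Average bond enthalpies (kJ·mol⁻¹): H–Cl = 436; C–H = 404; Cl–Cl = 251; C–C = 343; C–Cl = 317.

ΔH ≈ −98 kJ

Bonds broken (reactants):
  C–C: 1 × 343 = 343
  C–H: 6 × 404 = 2424
  Cl–Cl: 1 × 251 = 251
  Σ(broken) = 3018 kJ
Bonds formed (products):
  C–C: 1 × 343 = 343
  C–Cl: 1 × 317 = 317
  C–H: 5 × 404 = 2020
  H–Cl: 1 × 436 = 436
  Σ(formed) = 3116 kJ
ΔH = Σ(broken) − Σ(formed) = 3018 − 3116 = −98 kJ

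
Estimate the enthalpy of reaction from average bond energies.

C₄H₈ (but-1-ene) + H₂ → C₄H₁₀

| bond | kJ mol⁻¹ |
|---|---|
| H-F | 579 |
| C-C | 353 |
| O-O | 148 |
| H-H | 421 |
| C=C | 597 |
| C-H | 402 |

ΔH ≈ −139 kJ

Bonds broken (reactants):
  C-C: 2 × 353 = 706
  C-H: 8 × 402 = 3216
  C=C: 1 × 597 = 597
  H-H: 1 × 421 = 421
  Σ(broken) = 4940 kJ
Bonds formed (products):
  C-C: 3 × 353 = 1059
  C-H: 10 × 402 = 4020
  Σ(formed) = 5079 kJ
ΔH = Σ(broken) − Σ(formed) = 4940 − 5079 = −139 kJ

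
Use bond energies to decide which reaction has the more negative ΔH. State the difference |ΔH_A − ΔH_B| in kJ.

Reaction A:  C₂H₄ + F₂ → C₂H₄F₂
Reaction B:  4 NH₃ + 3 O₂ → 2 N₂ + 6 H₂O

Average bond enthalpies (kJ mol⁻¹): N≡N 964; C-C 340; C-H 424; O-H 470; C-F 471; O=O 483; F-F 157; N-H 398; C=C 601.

Reaction B, by 819 kJ

Reaction A:
  Bonds broken (reactants):
    C-H: 4 × 424 = 1696
    C=C: 1 × 601 = 601
    F-F: 1 × 157 = 157
    Σ(broken) = 2454 kJ
  Bonds formed (products):
    C-C: 1 × 340 = 340
    C-F: 2 × 471 = 942
    C-H: 4 × 424 = 1696
    Σ(formed) = 2978 kJ
  ΔH_A = 2454 − 2978 = −524 kJ
Reaction B:
  Bonds broken (reactants):
    N-H: 12 × 398 = 4776
    O=O: 3 × 483 = 1449
    Σ(broken) = 6225 kJ
  Bonds formed (products):
    N≡N: 2 × 964 = 1928
    O-H: 12 × 470 = 5640
    Σ(formed) = 7568 kJ
  ΔH_B = 6225 − 7568 = −1343 kJ
ΔH_A − ΔH_B = +819 kJ, so reaction B has the more negative ΔH; |ΔH_A − ΔH_B| = 819 kJ.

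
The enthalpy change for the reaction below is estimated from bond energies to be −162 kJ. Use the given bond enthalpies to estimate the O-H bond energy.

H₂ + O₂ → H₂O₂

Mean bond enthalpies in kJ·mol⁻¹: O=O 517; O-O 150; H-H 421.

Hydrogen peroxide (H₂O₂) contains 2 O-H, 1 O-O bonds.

D(O-H) ≈ 475 kJ/mol

Let D be the O-H bond energy.
Σ(broken) = 1×421 + 1×517 = 938
Σ(formed) = 2×D + 1×150 = 150 + 2D
ΔH = Σ(broken) − Σ(formed) = (938) − (150 + 2D) = +788 − 2D
Setting this equal to −162 kJ gives 2D = 950, so D = 475 kJ/mol.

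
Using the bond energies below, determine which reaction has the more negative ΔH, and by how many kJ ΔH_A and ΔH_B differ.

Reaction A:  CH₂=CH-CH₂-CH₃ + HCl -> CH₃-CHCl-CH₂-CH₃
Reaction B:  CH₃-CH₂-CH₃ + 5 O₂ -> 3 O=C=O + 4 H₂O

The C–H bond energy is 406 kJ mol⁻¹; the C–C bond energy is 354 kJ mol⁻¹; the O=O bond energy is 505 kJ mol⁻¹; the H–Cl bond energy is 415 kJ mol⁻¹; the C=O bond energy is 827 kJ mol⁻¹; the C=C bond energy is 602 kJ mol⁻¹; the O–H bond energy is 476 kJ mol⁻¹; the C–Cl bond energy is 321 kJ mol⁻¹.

Reaction B, by 2225 kJ

Reaction A:
  Bonds broken (reactants):
    C–C: 2 × 354 = 708
    C–H: 8 × 406 = 3248
    C=C: 1 × 602 = 602
    H–Cl: 1 × 415 = 415
    Σ(broken) = 4973 kJ
  Bonds formed (products):
    C–C: 3 × 354 = 1062
    C–Cl: 1 × 321 = 321
    C–H: 9 × 406 = 3654
    Σ(formed) = 5037 kJ
  ΔH_A = 4973 − 5037 = −64 kJ
Reaction B:
  Bonds broken (reactants):
    C–C: 2 × 354 = 708
    C–H: 8 × 406 = 3248
    O=O: 5 × 505 = 2525
    Σ(broken) = 6481 kJ
  Bonds formed (products):
    C=O: 6 × 827 = 4962
    O–H: 8 × 476 = 3808
    Σ(formed) = 8770 kJ
  ΔH_B = 6481 − 8770 = −2289 kJ
ΔH_A − ΔH_B = +2225 kJ, so reaction B has the more negative ΔH; |ΔH_A − ΔH_B| = 2225 kJ.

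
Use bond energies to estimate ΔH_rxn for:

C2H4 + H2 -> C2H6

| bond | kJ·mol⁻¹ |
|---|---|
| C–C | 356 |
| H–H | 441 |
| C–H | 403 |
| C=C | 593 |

ΔH ≈ −128 kJ

Bonds broken (reactants):
  C–H: 4 × 403 = 1612
  C=C: 1 × 593 = 593
  H–H: 1 × 441 = 441
  Σ(broken) = 2646 kJ
Bonds formed (products):
  C–C: 1 × 356 = 356
  C–H: 6 × 403 = 2418
  Σ(formed) = 2774 kJ
ΔH = Σ(broken) − Σ(formed) = 2646 − 2774 = −128 kJ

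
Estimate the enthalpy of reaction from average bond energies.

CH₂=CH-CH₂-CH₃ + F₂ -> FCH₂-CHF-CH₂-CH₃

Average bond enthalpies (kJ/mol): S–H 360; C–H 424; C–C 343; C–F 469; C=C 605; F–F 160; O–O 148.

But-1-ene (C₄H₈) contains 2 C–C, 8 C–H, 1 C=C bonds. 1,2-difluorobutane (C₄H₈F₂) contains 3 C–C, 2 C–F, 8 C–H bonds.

Bonds broken (reactants):
  C–C: 2 × 343 = 686
  C–H: 8 × 424 = 3392
  C=C: 1 × 605 = 605
  F–F: 1 × 160 = 160
  Σ(broken) = 4843 kJ
Bonds formed (products):
  C–C: 3 × 343 = 1029
  C–F: 2 × 469 = 938
  C–H: 8 × 424 = 3392
  Σ(formed) = 5359 kJ
ΔH = Σ(broken) − Σ(formed) = 4843 − 5359 = −516 kJ

ΔH ≈ −516 kJ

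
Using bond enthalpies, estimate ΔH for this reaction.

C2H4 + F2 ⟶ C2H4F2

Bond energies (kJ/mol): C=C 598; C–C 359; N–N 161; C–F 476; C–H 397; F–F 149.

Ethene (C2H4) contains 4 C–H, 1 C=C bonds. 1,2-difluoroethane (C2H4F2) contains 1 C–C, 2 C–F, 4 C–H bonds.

ΔH ≈ −564 kJ

Bonds broken (reactants):
  C–H: 4 × 397 = 1588
  C=C: 1 × 598 = 598
  F–F: 1 × 149 = 149
  Σ(broken) = 2335 kJ
Bonds formed (products):
  C–C: 1 × 359 = 359
  C–F: 2 × 476 = 952
  C–H: 4 × 397 = 1588
  Σ(formed) = 2899 kJ
ΔH = Σ(broken) − Σ(formed) = 2335 − 2899 = −564 kJ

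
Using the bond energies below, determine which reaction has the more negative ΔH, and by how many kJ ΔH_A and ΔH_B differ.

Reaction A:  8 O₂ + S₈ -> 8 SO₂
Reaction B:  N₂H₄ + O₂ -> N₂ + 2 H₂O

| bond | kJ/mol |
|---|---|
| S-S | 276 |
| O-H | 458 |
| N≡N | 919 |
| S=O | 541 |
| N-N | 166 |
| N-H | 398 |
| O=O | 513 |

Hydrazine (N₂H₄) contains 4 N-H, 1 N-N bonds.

Reaction A, by 1864 kJ

Reaction A:
  Bonds broken (reactants):
    O=O: 8 × 513 = 4104
    S-S: 8 × 276 = 2208
    Σ(broken) = 6312 kJ
  Bonds formed (products):
    S=O: 16 × 541 = 8656
    Σ(formed) = 8656 kJ
  ΔH_A = 6312 − 8656 = −2344 kJ
Reaction B:
  Bonds broken (reactants):
    N-H: 4 × 398 = 1592
    N-N: 1 × 166 = 166
    O=O: 1 × 513 = 513
    Σ(broken) = 2271 kJ
  Bonds formed (products):
    N≡N: 1 × 919 = 919
    O-H: 4 × 458 = 1832
    Σ(formed) = 2751 kJ
  ΔH_B = 2271 − 2751 = −480 kJ
ΔH_A − ΔH_B = −1864 kJ, so reaction A has the more negative ΔH; |ΔH_A − ΔH_B| = 1864 kJ.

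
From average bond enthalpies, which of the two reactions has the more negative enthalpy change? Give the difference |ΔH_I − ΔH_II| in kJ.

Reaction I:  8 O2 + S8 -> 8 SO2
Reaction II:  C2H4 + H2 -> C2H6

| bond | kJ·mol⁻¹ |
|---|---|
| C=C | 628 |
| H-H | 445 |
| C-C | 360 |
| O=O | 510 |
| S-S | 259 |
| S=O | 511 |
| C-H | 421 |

Reaction I:
  Bonds broken (reactants):
    O=O: 8 × 510 = 4080
    S-S: 8 × 259 = 2072
    Σ(broken) = 6152 kJ
  Bonds formed (products):
    S=O: 16 × 511 = 8176
    Σ(formed) = 8176 kJ
  ΔH_I = 6152 − 8176 = −2024 kJ
Reaction II:
  Bonds broken (reactants):
    C-H: 4 × 421 = 1684
    C=C: 1 × 628 = 628
    H-H: 1 × 445 = 445
    Σ(broken) = 2757 kJ
  Bonds formed (products):
    C-C: 1 × 360 = 360
    C-H: 6 × 421 = 2526
    Σ(formed) = 2886 kJ
  ΔH_II = 2757 − 2886 = −129 kJ
ΔH_I − ΔH_II = −1895 kJ, so reaction I has the more negative ΔH; |ΔH_I − ΔH_II| = 1895 kJ.

Reaction I, by 1895 kJ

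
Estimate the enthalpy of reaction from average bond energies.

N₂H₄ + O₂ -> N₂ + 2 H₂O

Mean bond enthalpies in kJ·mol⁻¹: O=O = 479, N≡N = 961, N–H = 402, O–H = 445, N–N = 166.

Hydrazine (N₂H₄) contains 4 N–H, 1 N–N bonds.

Bonds broken (reactants):
  N–H: 4 × 402 = 1608
  N–N: 1 × 166 = 166
  O=O: 1 × 479 = 479
  Σ(broken) = 2253 kJ
Bonds formed (products):
  N≡N: 1 × 961 = 961
  O–H: 4 × 445 = 1780
  Σ(formed) = 2741 kJ
ΔH = Σ(broken) − Σ(formed) = 2253 − 2741 = −488 kJ

ΔH ≈ −488 kJ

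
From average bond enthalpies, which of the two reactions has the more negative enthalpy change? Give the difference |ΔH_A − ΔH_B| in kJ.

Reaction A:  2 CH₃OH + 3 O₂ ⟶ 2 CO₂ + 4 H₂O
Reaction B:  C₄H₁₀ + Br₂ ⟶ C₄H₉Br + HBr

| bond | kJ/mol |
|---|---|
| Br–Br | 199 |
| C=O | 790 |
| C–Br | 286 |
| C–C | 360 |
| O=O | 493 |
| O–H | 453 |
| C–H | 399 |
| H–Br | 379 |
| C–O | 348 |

Reaction A:
  Bonds broken (reactants):
    C–H: 6 × 399 = 2394
    C–O: 2 × 348 = 696
    O–H: 2 × 453 = 906
    O=O: 3 × 493 = 1479
    Σ(broken) = 5475 kJ
  Bonds formed (products):
    C=O: 4 × 790 = 3160
    O–H: 8 × 453 = 3624
    Σ(formed) = 6784 kJ
  ΔH_A = 5475 − 6784 = −1309 kJ
Reaction B:
  Bonds broken (reactants):
    Br–Br: 1 × 199 = 199
    C–C: 3 × 360 = 1080
    C–H: 10 × 399 = 3990
    Σ(broken) = 5269 kJ
  Bonds formed (products):
    C–Br: 1 × 286 = 286
    C–C: 3 × 360 = 1080
    C–H: 9 × 399 = 3591
    H–Br: 1 × 379 = 379
    Σ(formed) = 5336 kJ
  ΔH_B = 5269 − 5336 = −67 kJ
ΔH_A − ΔH_B = −1242 kJ, so reaction A has the more negative ΔH; |ΔH_A − ΔH_B| = 1242 kJ.

Reaction A, by 1242 kJ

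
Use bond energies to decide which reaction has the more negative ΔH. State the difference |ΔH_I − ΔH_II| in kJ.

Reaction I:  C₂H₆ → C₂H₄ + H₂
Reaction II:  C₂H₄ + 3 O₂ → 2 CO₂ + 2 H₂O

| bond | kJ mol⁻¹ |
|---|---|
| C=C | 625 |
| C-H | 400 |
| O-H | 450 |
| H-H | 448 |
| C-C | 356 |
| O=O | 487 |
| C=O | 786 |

Reaction II, by 1341 kJ

Reaction I:
  Bonds broken (reactants):
    C-C: 1 × 356 = 356
    C-H: 6 × 400 = 2400
    Σ(broken) = 2756 kJ
  Bonds formed (products):
    C-H: 4 × 400 = 1600
    C=C: 1 × 625 = 625
    H-H: 1 × 448 = 448
    Σ(formed) = 2673 kJ
  ΔH_I = 2756 − 2673 = +83 kJ
Reaction II:
  Bonds broken (reactants):
    C-H: 4 × 400 = 1600
    C=C: 1 × 625 = 625
    O=O: 3 × 487 = 1461
    Σ(broken) = 3686 kJ
  Bonds formed (products):
    C=O: 4 × 786 = 3144
    O-H: 4 × 450 = 1800
    Σ(formed) = 4944 kJ
  ΔH_II = 3686 − 4944 = −1258 kJ
ΔH_I − ΔH_II = +1341 kJ, so reaction II has the more negative ΔH; |ΔH_I − ΔH_II| = 1341 kJ.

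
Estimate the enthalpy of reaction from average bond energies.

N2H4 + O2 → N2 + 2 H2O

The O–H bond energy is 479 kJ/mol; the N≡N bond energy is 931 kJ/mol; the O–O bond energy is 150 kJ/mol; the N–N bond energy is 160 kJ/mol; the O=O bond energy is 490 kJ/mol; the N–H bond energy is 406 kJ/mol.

Bonds broken (reactants):
  N–H: 4 × 406 = 1624
  N–N: 1 × 160 = 160
  O=O: 1 × 490 = 490
  Σ(broken) = 2274 kJ
Bonds formed (products):
  N≡N: 1 × 931 = 931
  O–H: 4 × 479 = 1916
  Σ(formed) = 2847 kJ
ΔH = Σ(broken) − Σ(formed) = 2274 − 2847 = −573 kJ

ΔH ≈ −573 kJ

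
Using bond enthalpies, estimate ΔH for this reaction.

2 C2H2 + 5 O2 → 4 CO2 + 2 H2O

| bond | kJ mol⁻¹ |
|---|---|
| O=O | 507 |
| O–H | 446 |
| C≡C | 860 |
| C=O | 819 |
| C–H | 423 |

ΔH ≈ −2389 kJ

Bonds broken (reactants):
  C≡C: 2 × 860 = 1720
  C–H: 4 × 423 = 1692
  O=O: 5 × 507 = 2535
  Σ(broken) = 5947 kJ
Bonds formed (products):
  C=O: 8 × 819 = 6552
  O–H: 4 × 446 = 1784
  Σ(formed) = 8336 kJ
ΔH = Σ(broken) − Σ(formed) = 5947 − 8336 = −2389 kJ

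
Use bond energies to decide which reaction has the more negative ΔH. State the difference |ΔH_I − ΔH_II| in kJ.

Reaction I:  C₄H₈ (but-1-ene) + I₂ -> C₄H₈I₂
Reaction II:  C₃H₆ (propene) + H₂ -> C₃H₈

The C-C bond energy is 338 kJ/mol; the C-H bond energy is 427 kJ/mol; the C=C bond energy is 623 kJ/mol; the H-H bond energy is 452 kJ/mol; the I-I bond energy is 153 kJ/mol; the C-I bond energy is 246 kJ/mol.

Reaction II, by 63 kJ

Reaction I:
  Bonds broken (reactants):
    C-C: 2 × 338 = 676
    C-H: 8 × 427 = 3416
    C=C: 1 × 623 = 623
    I-I: 1 × 153 = 153
    Σ(broken) = 4868 kJ
  Bonds formed (products):
    C-C: 3 × 338 = 1014
    C-H: 8 × 427 = 3416
    C-I: 2 × 246 = 492
    Σ(formed) = 4922 kJ
  ΔH_I = 4868 − 4922 = −54 kJ
Reaction II:
  Bonds broken (reactants):
    C-C: 1 × 338 = 338
    C-H: 6 × 427 = 2562
    C=C: 1 × 623 = 623
    H-H: 1 × 452 = 452
    Σ(broken) = 3975 kJ
  Bonds formed (products):
    C-C: 2 × 338 = 676
    C-H: 8 × 427 = 3416
    Σ(formed) = 4092 kJ
  ΔH_II = 3975 − 4092 = −117 kJ
ΔH_I − ΔH_II = +63 kJ, so reaction II has the more negative ΔH; |ΔH_I − ΔH_II| = 63 kJ.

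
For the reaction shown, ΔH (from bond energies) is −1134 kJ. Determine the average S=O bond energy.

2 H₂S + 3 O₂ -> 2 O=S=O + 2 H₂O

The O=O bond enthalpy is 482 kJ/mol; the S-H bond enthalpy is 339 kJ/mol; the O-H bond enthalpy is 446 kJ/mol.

D(S=O) ≈ 538 kJ/mol

Let D be the S=O bond energy.
Σ(broken) = 3×482 + 4×339 = 2802
Σ(formed) = 4×446 + 4×D = 1784 + 4D
ΔH = Σ(broken) − Σ(formed) = (2802) − (1784 + 4D) = +1018 − 4D
Setting this equal to −1134 kJ gives 4D = 2152, so D = 538 kJ/mol.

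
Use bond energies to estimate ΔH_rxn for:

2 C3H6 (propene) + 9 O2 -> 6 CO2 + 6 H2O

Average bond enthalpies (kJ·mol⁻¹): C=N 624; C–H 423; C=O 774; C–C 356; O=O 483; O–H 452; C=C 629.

Bonds broken (reactants):
  C–C: 2 × 356 = 712
  C–H: 12 × 423 = 5076
  C=C: 2 × 629 = 1258
  O=O: 9 × 483 = 4347
  Σ(broken) = 11393 kJ
Bonds formed (products):
  C=O: 12 × 774 = 9288
  O–H: 12 × 452 = 5424
  Σ(formed) = 14712 kJ
ΔH = Σ(broken) − Σ(formed) = 11393 − 14712 = −3319 kJ

ΔH ≈ −3319 kJ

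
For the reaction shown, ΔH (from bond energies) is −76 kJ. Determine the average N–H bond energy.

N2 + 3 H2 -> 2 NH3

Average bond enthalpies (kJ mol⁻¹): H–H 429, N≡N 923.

Let D be the N–H bond energy.
Σ(broken) = 3×429 + 1×923 = 2210
Σ(formed) = 6×D = 6D
ΔH = Σ(broken) − Σ(formed) = (2210) − (6D) = +2210 − 6D
Setting this equal to −76 kJ gives 6D = 2286, so D = 381 kJ/mol.

D(N–H) ≈ 381 kJ/mol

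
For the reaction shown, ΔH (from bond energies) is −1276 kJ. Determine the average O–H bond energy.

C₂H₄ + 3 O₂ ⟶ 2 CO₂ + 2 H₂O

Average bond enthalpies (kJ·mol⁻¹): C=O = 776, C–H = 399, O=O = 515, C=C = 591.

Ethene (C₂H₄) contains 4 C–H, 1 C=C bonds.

D(O–H) ≈ 476 kJ/mol

Let D be the O–H bond energy.
Σ(broken) = 4×399 + 1×591 + 3×515 = 3732
Σ(formed) = 4×776 + 4×D = 3104 + 4D
ΔH = Σ(broken) − Σ(formed) = (3732) − (3104 + 4D) = +628 − 4D
Setting this equal to −1276 kJ gives 4D = 1904, so D = 476 kJ/mol.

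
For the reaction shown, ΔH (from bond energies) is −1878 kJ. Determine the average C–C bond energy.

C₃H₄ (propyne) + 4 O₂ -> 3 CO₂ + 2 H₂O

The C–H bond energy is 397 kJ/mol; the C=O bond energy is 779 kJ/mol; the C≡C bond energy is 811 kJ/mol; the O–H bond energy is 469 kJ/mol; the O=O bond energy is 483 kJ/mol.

Let D be the C–C bond energy.
Σ(broken) = 1×811 + 1×D + 4×397 + 4×483 = 4331 + D
Σ(formed) = 6×779 + 4×469 = 6550
ΔH = Σ(broken) − Σ(formed) = (4331 + D) − (6550) = −2219 + D
Setting this equal to −1878 kJ gives D = 341 kJ/mol.

D(C–C) ≈ 341 kJ/mol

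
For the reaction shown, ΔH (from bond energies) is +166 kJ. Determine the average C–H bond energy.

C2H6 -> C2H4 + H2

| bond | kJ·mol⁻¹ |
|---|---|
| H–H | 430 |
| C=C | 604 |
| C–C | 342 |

Let D be the C–H bond energy.
Σ(broken) = 1×342 + 6×D = 342 + 6D
Σ(formed) = 4×D + 1×604 + 1×430 = 1034 + 4D
ΔH = Σ(broken) − Σ(formed) = (342 + 6D) − (1034 + 4D) = −692 + 2D
Setting this equal to +166 kJ gives 2D = 858, so D = 429 kJ/mol.

D(C–H) ≈ 429 kJ/mol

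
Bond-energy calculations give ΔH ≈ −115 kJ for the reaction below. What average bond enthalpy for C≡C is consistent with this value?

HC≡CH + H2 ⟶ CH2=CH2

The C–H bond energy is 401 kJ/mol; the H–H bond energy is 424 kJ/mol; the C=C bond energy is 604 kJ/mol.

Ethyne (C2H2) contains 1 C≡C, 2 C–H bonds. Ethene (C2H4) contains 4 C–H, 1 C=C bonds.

Let D be the C≡C bond energy.
Σ(broken) = 1×D + 2×401 + 1×424 = 1226 + D
Σ(formed) = 4×401 + 1×604 = 2208
ΔH = Σ(broken) − Σ(formed) = (1226 + D) − (2208) = −982 + D
Setting this equal to −115 kJ gives D = 867 kJ/mol.

D(C≡C) ≈ 867 kJ/mol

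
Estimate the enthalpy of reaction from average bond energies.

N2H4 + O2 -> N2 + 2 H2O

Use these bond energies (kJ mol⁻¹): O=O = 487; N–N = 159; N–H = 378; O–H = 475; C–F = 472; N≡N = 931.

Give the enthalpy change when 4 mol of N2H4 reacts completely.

ΔH = −2692 kJ

Bonds broken (reactants):
  N–H: 4 × 378 = 1512
  N–N: 1 × 159 = 159
  O=O: 1 × 487 = 487
  Σ(broken) = 2158 kJ
Bonds formed (products):
  N≡N: 1 × 931 = 931
  O–H: 4 × 475 = 1900
  Σ(formed) = 2831 kJ
ΔH = Σ(broken) − Σ(formed) = 2158 − 2831 = −673 kJ
For 4× the reaction as written: 4 × (−673) = −2692 kJ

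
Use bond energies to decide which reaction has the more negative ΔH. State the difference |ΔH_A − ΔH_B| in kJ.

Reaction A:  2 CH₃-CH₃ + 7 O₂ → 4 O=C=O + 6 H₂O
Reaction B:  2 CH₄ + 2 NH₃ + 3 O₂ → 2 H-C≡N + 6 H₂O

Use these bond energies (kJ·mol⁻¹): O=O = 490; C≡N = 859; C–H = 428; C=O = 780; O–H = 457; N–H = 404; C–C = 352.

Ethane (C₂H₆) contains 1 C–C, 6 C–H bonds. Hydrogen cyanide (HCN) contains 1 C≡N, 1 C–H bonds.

Reaction A, by 1714 kJ

Reaction A:
  Bonds broken (reactants):
    C–C: 2 × 352 = 704
    C–H: 12 × 428 = 5136
    O=O: 7 × 490 = 3430
    Σ(broken) = 9270 kJ
  Bonds formed (products):
    C=O: 8 × 780 = 6240
    O–H: 12 × 457 = 5484
    Σ(formed) = 11724 kJ
  ΔH_A = 9270 − 11724 = −2454 kJ
Reaction B:
  Bonds broken (reactants):
    C–H: 8 × 428 = 3424
    N–H: 6 × 404 = 2424
    O=O: 3 × 490 = 1470
    Σ(broken) = 7318 kJ
  Bonds formed (products):
    C≡N: 2 × 859 = 1718
    C–H: 2 × 428 = 856
    O–H: 12 × 457 = 5484
    Σ(formed) = 8058 kJ
  ΔH_B = 7318 − 8058 = −740 kJ
ΔH_A − ΔH_B = −1714 kJ, so reaction A has the more negative ΔH; |ΔH_A − ΔH_B| = 1714 kJ.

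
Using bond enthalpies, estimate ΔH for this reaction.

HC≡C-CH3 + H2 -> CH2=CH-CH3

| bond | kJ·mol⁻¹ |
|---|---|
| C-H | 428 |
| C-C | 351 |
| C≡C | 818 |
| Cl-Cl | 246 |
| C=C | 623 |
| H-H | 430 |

ΔH ≈ −231 kJ

Bonds broken (reactants):
  C≡C: 1 × 818 = 818
  C-C: 1 × 351 = 351
  C-H: 4 × 428 = 1712
  H-H: 1 × 430 = 430
  Σ(broken) = 3311 kJ
Bonds formed (products):
  C-C: 1 × 351 = 351
  C-H: 6 × 428 = 2568
  C=C: 1 × 623 = 623
  Σ(formed) = 3542 kJ
ΔH = Σ(broken) − Σ(formed) = 3311 − 3542 = −231 kJ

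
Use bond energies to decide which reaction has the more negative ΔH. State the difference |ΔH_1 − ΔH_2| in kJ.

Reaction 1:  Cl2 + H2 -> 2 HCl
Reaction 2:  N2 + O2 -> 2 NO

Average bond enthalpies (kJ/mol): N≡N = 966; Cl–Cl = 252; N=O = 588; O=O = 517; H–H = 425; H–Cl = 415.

Reaction 1:
  Bonds broken (reactants):
    Cl–Cl: 1 × 252 = 252
    H–H: 1 × 425 = 425
    Σ(broken) = 677 kJ
  Bonds formed (products):
    H–Cl: 2 × 415 = 830
    Σ(formed) = 830 kJ
  ΔH_1 = 677 − 830 = −153 kJ
Reaction 2:
  Bonds broken (reactants):
    N≡N: 1 × 966 = 966
    O=O: 1 × 517 = 517
    Σ(broken) = 1483 kJ
  Bonds formed (products):
    N=O: 2 × 588 = 1176
    Σ(formed) = 1176 kJ
  ΔH_2 = 1483 − 1176 = +307 kJ
ΔH_1 − ΔH_2 = −460 kJ, so reaction 1 has the more negative ΔH; |ΔH_1 − ΔH_2| = 460 kJ.

Reaction 1, by 460 kJ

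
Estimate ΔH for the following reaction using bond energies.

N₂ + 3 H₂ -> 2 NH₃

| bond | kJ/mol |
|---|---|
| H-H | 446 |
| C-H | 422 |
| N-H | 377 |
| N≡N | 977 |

Bonds broken (reactants):
  H-H: 3 × 446 = 1338
  N≡N: 1 × 977 = 977
  Σ(broken) = 2315 kJ
Bonds formed (products):
  N-H: 6 × 377 = 2262
  Σ(formed) = 2262 kJ
ΔH = Σ(broken) − Σ(formed) = 2315 − 2262 = +53 kJ

ΔH ≈ +53 kJ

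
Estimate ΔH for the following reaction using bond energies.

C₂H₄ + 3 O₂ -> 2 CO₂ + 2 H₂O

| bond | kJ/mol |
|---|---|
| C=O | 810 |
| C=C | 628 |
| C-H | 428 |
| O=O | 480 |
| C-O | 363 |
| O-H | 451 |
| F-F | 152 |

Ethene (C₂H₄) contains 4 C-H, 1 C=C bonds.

ΔH ≈ −1264 kJ

Bonds broken (reactants):
  C-H: 4 × 428 = 1712
  C=C: 1 × 628 = 628
  O=O: 3 × 480 = 1440
  Σ(broken) = 3780 kJ
Bonds formed (products):
  C=O: 4 × 810 = 3240
  O-H: 4 × 451 = 1804
  Σ(formed) = 5044 kJ
ΔH = Σ(broken) − Σ(formed) = 3780 − 5044 = −1264 kJ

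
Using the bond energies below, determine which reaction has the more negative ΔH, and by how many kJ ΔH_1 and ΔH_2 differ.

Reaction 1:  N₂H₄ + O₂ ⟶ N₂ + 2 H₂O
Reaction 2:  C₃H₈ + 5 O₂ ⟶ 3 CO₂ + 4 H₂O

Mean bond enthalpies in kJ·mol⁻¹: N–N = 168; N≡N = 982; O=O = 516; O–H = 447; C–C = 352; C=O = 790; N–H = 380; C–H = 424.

Reaction 1:
  Bonds broken (reactants):
    N–H: 4 × 380 = 1520
    N–N: 1 × 168 = 168
    O=O: 1 × 516 = 516
    Σ(broken) = 2204 kJ
  Bonds formed (products):
    N≡N: 1 × 982 = 982
    O–H: 4 × 447 = 1788
    Σ(formed) = 2770 kJ
  ΔH_1 = 2204 − 2770 = −566 kJ
Reaction 2:
  Bonds broken (reactants):
    C–C: 2 × 352 = 704
    C–H: 8 × 424 = 3392
    O=O: 5 × 516 = 2580
    Σ(broken) = 6676 kJ
  Bonds formed (products):
    C=O: 6 × 790 = 4740
    O–H: 8 × 447 = 3576
    Σ(formed) = 8316 kJ
  ΔH_2 = 6676 − 8316 = −1640 kJ
ΔH_1 − ΔH_2 = +1074 kJ, so reaction 2 has the more negative ΔH; |ΔH_1 − ΔH_2| = 1074 kJ.

Reaction 2, by 1074 kJ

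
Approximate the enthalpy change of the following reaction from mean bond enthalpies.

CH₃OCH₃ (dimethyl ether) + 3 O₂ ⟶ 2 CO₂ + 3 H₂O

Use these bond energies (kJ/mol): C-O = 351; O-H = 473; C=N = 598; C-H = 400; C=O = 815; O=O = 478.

Bonds broken (reactants):
  C-H: 6 × 400 = 2400
  C-O: 2 × 351 = 702
  O=O: 3 × 478 = 1434
  Σ(broken) = 4536 kJ
Bonds formed (products):
  C=O: 4 × 815 = 3260
  O-H: 6 × 473 = 2838
  Σ(formed) = 6098 kJ
ΔH = Σ(broken) − Σ(formed) = 4536 − 6098 = −1562 kJ

ΔH ≈ −1562 kJ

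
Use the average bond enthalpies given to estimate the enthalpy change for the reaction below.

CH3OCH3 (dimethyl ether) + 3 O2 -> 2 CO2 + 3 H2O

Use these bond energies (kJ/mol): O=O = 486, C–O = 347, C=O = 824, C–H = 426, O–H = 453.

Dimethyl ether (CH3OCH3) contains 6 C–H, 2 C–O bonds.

Bonds broken (reactants):
  C–H: 6 × 426 = 2556
  C–O: 2 × 347 = 694
  O=O: 3 × 486 = 1458
  Σ(broken) = 4708 kJ
Bonds formed (products):
  C=O: 4 × 824 = 3296
  O–H: 6 × 453 = 2718
  Σ(formed) = 6014 kJ
ΔH = Σ(broken) − Σ(formed) = 4708 − 6014 = −1306 kJ

ΔH ≈ −1306 kJ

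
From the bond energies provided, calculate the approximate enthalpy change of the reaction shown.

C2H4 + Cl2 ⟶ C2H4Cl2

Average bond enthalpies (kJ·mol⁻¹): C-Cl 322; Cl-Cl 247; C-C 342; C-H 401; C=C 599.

ΔH ≈ −140 kJ

Bonds broken (reactants):
  C-H: 4 × 401 = 1604
  C=C: 1 × 599 = 599
  Cl-Cl: 1 × 247 = 247
  Σ(broken) = 2450 kJ
Bonds formed (products):
  C-C: 1 × 342 = 342
  C-Cl: 2 × 322 = 644
  C-H: 4 × 401 = 1604
  Σ(formed) = 2590 kJ
ΔH = Σ(broken) − Σ(formed) = 2450 − 2590 = −140 kJ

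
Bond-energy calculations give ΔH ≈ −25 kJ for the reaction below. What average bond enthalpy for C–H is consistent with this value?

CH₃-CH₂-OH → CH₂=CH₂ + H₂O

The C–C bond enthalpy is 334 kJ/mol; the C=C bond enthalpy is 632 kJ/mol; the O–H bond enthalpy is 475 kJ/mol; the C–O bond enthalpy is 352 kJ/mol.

Let D be the C–H bond energy.
Σ(broken) = 1×334 + 5×D + 1×352 + 1×475 = 1161 + 5D
Σ(formed) = 4×D + 1×632 + 2×475 = 1582 + 4D
ΔH = Σ(broken) − Σ(formed) = (1161 + 5D) − (1582 + 4D) = −421 + D
Setting this equal to −25 kJ gives D = 396 kJ/mol.

D(C–H) ≈ 396 kJ/mol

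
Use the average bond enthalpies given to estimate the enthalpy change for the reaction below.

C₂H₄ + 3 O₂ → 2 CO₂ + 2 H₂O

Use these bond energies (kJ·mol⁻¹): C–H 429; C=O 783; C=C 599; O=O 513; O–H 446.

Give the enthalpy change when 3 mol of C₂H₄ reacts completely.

Bonds broken (reactants):
  C–H: 4 × 429 = 1716
  C=C: 1 × 599 = 599
  O=O: 3 × 513 = 1539
  Σ(broken) = 3854 kJ
Bonds formed (products):
  C=O: 4 × 783 = 3132
  O–H: 4 × 446 = 1784
  Σ(formed) = 4916 kJ
ΔH = Σ(broken) − Σ(formed) = 3854 − 4916 = −1062 kJ
For 3× the reaction as written: 3 × (−1062) = −3186 kJ

ΔH = −3186 kJ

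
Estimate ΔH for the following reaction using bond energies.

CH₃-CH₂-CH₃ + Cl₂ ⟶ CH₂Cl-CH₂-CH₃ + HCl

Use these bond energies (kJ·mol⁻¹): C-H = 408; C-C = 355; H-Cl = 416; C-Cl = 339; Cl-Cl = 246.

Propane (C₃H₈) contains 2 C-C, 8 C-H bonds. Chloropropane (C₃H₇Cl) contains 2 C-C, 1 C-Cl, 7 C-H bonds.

Bonds broken (reactants):
  C-C: 2 × 355 = 710
  C-H: 8 × 408 = 3264
  Cl-Cl: 1 × 246 = 246
  Σ(broken) = 4220 kJ
Bonds formed (products):
  C-C: 2 × 355 = 710
  C-Cl: 1 × 339 = 339
  C-H: 7 × 408 = 2856
  H-Cl: 1 × 416 = 416
  Σ(formed) = 4321 kJ
ΔH = Σ(broken) − Σ(formed) = 4220 − 4321 = −101 kJ

ΔH ≈ −101 kJ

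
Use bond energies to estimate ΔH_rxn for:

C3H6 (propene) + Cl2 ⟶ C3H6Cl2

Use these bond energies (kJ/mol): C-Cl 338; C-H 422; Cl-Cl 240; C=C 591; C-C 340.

ΔH ≈ −185 kJ

Bonds broken (reactants):
  C-C: 1 × 340 = 340
  C-H: 6 × 422 = 2532
  C=C: 1 × 591 = 591
  Cl-Cl: 1 × 240 = 240
  Σ(broken) = 3703 kJ
Bonds formed (products):
  C-C: 2 × 340 = 680
  C-Cl: 2 × 338 = 676
  C-H: 6 × 422 = 2532
  Σ(formed) = 3888 kJ
ΔH = Σ(broken) − Σ(formed) = 3703 − 3888 = −185 kJ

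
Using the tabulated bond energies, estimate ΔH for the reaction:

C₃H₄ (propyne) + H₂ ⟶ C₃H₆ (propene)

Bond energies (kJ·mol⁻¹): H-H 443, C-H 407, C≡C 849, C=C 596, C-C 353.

Bonds broken (reactants):
  C≡C: 1 × 849 = 849
  C-C: 1 × 353 = 353
  C-H: 4 × 407 = 1628
  H-H: 1 × 443 = 443
  Σ(broken) = 3273 kJ
Bonds formed (products):
  C-C: 1 × 353 = 353
  C-H: 6 × 407 = 2442
  C=C: 1 × 596 = 596
  Σ(formed) = 3391 kJ
ΔH = Σ(broken) − Σ(formed) = 3273 − 3391 = −118 kJ

ΔH ≈ −118 kJ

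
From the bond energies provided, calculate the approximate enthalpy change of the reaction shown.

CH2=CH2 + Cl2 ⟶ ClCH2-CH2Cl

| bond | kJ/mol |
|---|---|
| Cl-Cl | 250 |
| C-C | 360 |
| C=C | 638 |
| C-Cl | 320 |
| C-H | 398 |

Bonds broken (reactants):
  C-H: 4 × 398 = 1592
  C=C: 1 × 638 = 638
  Cl-Cl: 1 × 250 = 250
  Σ(broken) = 2480 kJ
Bonds formed (products):
  C-C: 1 × 360 = 360
  C-Cl: 2 × 320 = 640
  C-H: 4 × 398 = 1592
  Σ(formed) = 2592 kJ
ΔH = Σ(broken) − Σ(formed) = 2480 − 2592 = −112 kJ

ΔH ≈ −112 kJ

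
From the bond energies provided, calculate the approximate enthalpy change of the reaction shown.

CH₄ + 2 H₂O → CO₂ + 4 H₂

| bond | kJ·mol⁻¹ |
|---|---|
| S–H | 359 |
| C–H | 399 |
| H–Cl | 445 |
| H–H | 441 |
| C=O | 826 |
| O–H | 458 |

Bonds broken (reactants):
  C–H: 4 × 399 = 1596
  O–H: 4 × 458 = 1832
  Σ(broken) = 3428 kJ
Bonds formed (products):
  C=O: 2 × 826 = 1652
  H–H: 4 × 441 = 1764
  Σ(formed) = 3416 kJ
ΔH = Σ(broken) − Σ(formed) = 3428 − 3416 = +12 kJ

ΔH ≈ +12 kJ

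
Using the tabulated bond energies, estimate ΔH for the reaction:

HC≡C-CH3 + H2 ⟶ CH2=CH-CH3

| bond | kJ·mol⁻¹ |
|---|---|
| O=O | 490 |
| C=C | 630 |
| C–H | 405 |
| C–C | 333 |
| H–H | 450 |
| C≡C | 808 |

ΔH ≈ −182 kJ

Bonds broken (reactants):
  C≡C: 1 × 808 = 808
  C–C: 1 × 333 = 333
  C–H: 4 × 405 = 1620
  H–H: 1 × 450 = 450
  Σ(broken) = 3211 kJ
Bonds formed (products):
  C–C: 1 × 333 = 333
  C–H: 6 × 405 = 2430
  C=C: 1 × 630 = 630
  Σ(formed) = 3393 kJ
ΔH = Σ(broken) − Σ(formed) = 3211 − 3393 = −182 kJ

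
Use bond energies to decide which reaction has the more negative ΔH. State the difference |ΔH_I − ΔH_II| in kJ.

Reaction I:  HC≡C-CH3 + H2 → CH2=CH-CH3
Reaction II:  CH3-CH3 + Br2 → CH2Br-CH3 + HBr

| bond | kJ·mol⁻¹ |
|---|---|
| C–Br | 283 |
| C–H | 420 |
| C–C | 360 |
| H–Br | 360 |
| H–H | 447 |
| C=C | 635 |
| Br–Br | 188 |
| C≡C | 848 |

Reaction I:
  Bonds broken (reactants):
    C≡C: 1 × 848 = 848
    C–C: 1 × 360 = 360
    C–H: 4 × 420 = 1680
    H–H: 1 × 447 = 447
    Σ(broken) = 3335 kJ
  Bonds formed (products):
    C–C: 1 × 360 = 360
    C–H: 6 × 420 = 2520
    C=C: 1 × 635 = 635
    Σ(formed) = 3515 kJ
  ΔH_I = 3335 − 3515 = −180 kJ
Reaction II:
  Bonds broken (reactants):
    Br–Br: 1 × 188 = 188
    C–C: 1 × 360 = 360
    C–H: 6 × 420 = 2520
    Σ(broken) = 3068 kJ
  Bonds formed (products):
    C–Br: 1 × 283 = 283
    C–C: 1 × 360 = 360
    C–H: 5 × 420 = 2100
    H–Br: 1 × 360 = 360
    Σ(formed) = 3103 kJ
  ΔH_II = 3068 − 3103 = −35 kJ
ΔH_I − ΔH_II = −145 kJ, so reaction I has the more negative ΔH; |ΔH_I − ΔH_II| = 145 kJ.

Reaction I, by 145 kJ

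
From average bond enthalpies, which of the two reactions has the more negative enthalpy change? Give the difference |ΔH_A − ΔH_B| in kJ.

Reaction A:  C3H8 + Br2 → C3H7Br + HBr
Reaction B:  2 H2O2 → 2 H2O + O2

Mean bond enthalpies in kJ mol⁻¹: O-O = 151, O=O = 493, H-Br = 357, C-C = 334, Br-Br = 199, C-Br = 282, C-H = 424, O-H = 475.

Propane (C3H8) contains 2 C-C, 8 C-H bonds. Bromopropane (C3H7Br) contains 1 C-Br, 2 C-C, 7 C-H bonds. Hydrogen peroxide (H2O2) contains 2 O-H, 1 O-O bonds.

Reaction A:
  Bonds broken (reactants):
    Br-Br: 1 × 199 = 199
    C-C: 2 × 334 = 668
    C-H: 8 × 424 = 3392
    Σ(broken) = 4259 kJ
  Bonds formed (products):
    C-Br: 1 × 282 = 282
    C-C: 2 × 334 = 668
    C-H: 7 × 424 = 2968
    H-Br: 1 × 357 = 357
    Σ(formed) = 4275 kJ
  ΔH_A = 4259 − 4275 = −16 kJ
Reaction B:
  Bonds broken (reactants):
    O-H: 4 × 475 = 1900
    O-O: 2 × 151 = 302
    Σ(broken) = 2202 kJ
  Bonds formed (products):
    O-H: 4 × 475 = 1900
    O=O: 1 × 493 = 493
    Σ(formed) = 2393 kJ
  ΔH_B = 2202 − 2393 = −191 kJ
ΔH_A − ΔH_B = +175 kJ, so reaction B has the more negative ΔH; |ΔH_A − ΔH_B| = 175 kJ.

Reaction B, by 175 kJ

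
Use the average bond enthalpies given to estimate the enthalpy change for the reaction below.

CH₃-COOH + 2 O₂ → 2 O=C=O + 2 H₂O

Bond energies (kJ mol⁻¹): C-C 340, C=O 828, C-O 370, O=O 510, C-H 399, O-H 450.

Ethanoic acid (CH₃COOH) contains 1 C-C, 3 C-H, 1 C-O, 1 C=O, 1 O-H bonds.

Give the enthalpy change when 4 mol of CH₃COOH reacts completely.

ΔH = −3628 kJ

Bonds broken (reactants):
  C-C: 1 × 340 = 340
  C-H: 3 × 399 = 1197
  C-O: 1 × 370 = 370
  C=O: 1 × 828 = 828
  O-H: 1 × 450 = 450
  O=O: 2 × 510 = 1020
  Σ(broken) = 4205 kJ
Bonds formed (products):
  C=O: 4 × 828 = 3312
  O-H: 4 × 450 = 1800
  Σ(formed) = 5112 kJ
ΔH = Σ(broken) − Σ(formed) = 4205 − 5112 = −907 kJ
For 4× the reaction as written: 4 × (−907) = −3628 kJ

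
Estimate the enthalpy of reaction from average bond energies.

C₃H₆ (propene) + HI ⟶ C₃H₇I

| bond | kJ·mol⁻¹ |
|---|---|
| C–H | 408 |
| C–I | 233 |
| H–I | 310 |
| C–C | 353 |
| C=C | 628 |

ΔH ≈ −56 kJ

Bonds broken (reactants):
  C–C: 1 × 353 = 353
  C–H: 6 × 408 = 2448
  C=C: 1 × 628 = 628
  H–I: 1 × 310 = 310
  Σ(broken) = 3739 kJ
Bonds formed (products):
  C–C: 2 × 353 = 706
  C–H: 7 × 408 = 2856
  C–I: 1 × 233 = 233
  Σ(formed) = 3795 kJ
ΔH = Σ(broken) − Σ(formed) = 3739 − 3795 = −56 kJ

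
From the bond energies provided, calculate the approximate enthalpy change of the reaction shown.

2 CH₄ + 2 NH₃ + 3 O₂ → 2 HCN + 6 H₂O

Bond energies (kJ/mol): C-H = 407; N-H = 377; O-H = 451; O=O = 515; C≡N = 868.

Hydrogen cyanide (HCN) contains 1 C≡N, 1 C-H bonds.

Bonds broken (reactants):
  C-H: 8 × 407 = 3256
  N-H: 6 × 377 = 2262
  O=O: 3 × 515 = 1545
  Σ(broken) = 7063 kJ
Bonds formed (products):
  C≡N: 2 × 868 = 1736
  C-H: 2 × 407 = 814
  O-H: 12 × 451 = 5412
  Σ(formed) = 7962 kJ
ΔH = Σ(broken) − Σ(formed) = 7063 − 7962 = −899 kJ

ΔH ≈ −899 kJ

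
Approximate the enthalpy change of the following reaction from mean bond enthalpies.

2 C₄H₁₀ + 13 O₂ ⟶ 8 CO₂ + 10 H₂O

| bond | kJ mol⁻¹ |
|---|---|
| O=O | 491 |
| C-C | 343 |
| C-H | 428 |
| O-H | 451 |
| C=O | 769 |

ΔH ≈ −4323 kJ

Bonds broken (reactants):
  C-C: 6 × 343 = 2058
  C-H: 20 × 428 = 8560
  O=O: 13 × 491 = 6383
  Σ(broken) = 17001 kJ
Bonds formed (products):
  C=O: 16 × 769 = 12304
  O-H: 20 × 451 = 9020
  Σ(formed) = 21324 kJ
ΔH = Σ(broken) − Σ(formed) = 17001 − 21324 = −4323 kJ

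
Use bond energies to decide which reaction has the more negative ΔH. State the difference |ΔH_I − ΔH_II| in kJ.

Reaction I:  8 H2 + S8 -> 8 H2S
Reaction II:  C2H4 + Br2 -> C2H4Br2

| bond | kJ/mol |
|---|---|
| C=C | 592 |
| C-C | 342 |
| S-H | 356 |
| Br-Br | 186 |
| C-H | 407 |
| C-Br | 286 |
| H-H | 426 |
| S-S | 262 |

Reaction I, by 56 kJ

Reaction I:
  Bonds broken (reactants):
    H-H: 8 × 426 = 3408
    S-S: 8 × 262 = 2096
    Σ(broken) = 5504 kJ
  Bonds formed (products):
    S-H: 16 × 356 = 5696
    Σ(formed) = 5696 kJ
  ΔH_I = 5504 − 5696 = −192 kJ
Reaction II:
  Bonds broken (reactants):
    Br-Br: 1 × 186 = 186
    C-H: 4 × 407 = 1628
    C=C: 1 × 592 = 592
    Σ(broken) = 2406 kJ
  Bonds formed (products):
    C-Br: 2 × 286 = 572
    C-C: 1 × 342 = 342
    C-H: 4 × 407 = 1628
    Σ(formed) = 2542 kJ
  ΔH_II = 2406 − 2542 = −136 kJ
ΔH_I − ΔH_II = −56 kJ, so reaction I has the more negative ΔH; |ΔH_I − ΔH_II| = 56 kJ.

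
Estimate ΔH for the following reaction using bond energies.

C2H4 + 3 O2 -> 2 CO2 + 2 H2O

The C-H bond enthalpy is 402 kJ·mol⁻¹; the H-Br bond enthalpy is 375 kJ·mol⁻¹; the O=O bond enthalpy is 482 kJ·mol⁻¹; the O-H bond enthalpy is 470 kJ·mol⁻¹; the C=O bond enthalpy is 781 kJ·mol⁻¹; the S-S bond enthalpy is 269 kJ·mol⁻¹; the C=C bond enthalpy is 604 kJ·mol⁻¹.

ΔH ≈ −1346 kJ

Bonds broken (reactants):
  C-H: 4 × 402 = 1608
  C=C: 1 × 604 = 604
  O=O: 3 × 482 = 1446
  Σ(broken) = 3658 kJ
Bonds formed (products):
  C=O: 4 × 781 = 3124
  O-H: 4 × 470 = 1880
  Σ(formed) = 5004 kJ
ΔH = Σ(broken) − Σ(formed) = 3658 − 5004 = −1346 kJ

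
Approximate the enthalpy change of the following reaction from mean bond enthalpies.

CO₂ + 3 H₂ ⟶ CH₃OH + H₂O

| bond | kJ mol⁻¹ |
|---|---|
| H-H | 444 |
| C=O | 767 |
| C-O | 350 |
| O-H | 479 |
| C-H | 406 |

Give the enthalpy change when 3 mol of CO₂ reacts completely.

Bonds broken (reactants):
  C=O: 2 × 767 = 1534
  H-H: 3 × 444 = 1332
  Σ(broken) = 2866 kJ
Bonds formed (products):
  C-H: 3 × 406 = 1218
  C-O: 1 × 350 = 350
  O-H: 3 × 479 = 1437
  Σ(formed) = 3005 kJ
ΔH = Σ(broken) − Σ(formed) = 2866 − 3005 = −139 kJ
For 3× the reaction as written: 3 × (−139) = −417 kJ

ΔH = −417 kJ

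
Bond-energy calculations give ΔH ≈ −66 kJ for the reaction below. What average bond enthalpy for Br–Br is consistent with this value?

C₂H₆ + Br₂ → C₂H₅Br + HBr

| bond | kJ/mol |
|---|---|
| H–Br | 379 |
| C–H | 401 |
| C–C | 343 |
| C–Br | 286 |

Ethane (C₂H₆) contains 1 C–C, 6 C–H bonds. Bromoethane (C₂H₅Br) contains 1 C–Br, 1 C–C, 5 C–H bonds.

Let D be the Br–Br bond energy.
Σ(broken) = 1×D + 1×343 + 6×401 = 2749 + D
Σ(formed) = 1×286 + 1×343 + 5×401 + 1×379 = 3013
ΔH = Σ(broken) − Σ(formed) = (2749 + D) − (3013) = −264 + D
Setting this equal to −66 kJ gives D = 198 kJ/mol.

D(Br–Br) ≈ 198 kJ/mol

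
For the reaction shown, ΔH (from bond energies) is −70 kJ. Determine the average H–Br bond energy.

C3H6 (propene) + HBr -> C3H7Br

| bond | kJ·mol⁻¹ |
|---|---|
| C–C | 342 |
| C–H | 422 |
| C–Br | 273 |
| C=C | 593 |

Let D be the H–Br bond energy.
Σ(broken) = 1×342 + 6×422 + 1×593 + 1×D = 3467 + D
Σ(formed) = 1×273 + 2×342 + 7×422 = 3911
ΔH = Σ(broken) − Σ(formed) = (3467 + D) − (3911) = −444 + D
Setting this equal to −70 kJ gives D = 374 kJ/mol.

D(H–Br) ≈ 374 kJ/mol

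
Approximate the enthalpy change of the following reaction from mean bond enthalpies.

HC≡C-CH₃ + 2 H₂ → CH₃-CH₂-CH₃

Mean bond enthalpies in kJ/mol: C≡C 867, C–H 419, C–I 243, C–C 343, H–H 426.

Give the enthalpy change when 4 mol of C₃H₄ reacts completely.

ΔH = −1200 kJ

Bonds broken (reactants):
  C≡C: 1 × 867 = 867
  C–C: 1 × 343 = 343
  C–H: 4 × 419 = 1676
  H–H: 2 × 426 = 852
  Σ(broken) = 3738 kJ
Bonds formed (products):
  C–C: 2 × 343 = 686
  C–H: 8 × 419 = 3352
  Σ(formed) = 4038 kJ
ΔH = Σ(broken) − Σ(formed) = 3738 − 4038 = −300 kJ
For 4× the reaction as written: 4 × (−300) = −1200 kJ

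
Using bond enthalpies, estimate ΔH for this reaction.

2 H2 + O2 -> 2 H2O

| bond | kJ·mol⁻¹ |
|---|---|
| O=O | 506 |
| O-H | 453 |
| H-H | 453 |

Bonds broken (reactants):
  H-H: 2 × 453 = 906
  O=O: 1 × 506 = 506
  Σ(broken) = 1412 kJ
Bonds formed (products):
  O-H: 4 × 453 = 1812
  Σ(formed) = 1812 kJ
ΔH = Σ(broken) − Σ(formed) = 1412 − 1812 = −400 kJ

ΔH ≈ −400 kJ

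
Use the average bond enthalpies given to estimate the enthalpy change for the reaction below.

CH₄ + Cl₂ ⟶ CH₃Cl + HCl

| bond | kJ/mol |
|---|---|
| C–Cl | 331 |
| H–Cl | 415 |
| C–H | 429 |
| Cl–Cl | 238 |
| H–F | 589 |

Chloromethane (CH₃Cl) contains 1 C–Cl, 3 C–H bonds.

ΔH ≈ −79 kJ

Bonds broken (reactants):
  C–H: 4 × 429 = 1716
  Cl–Cl: 1 × 238 = 238
  Σ(broken) = 1954 kJ
Bonds formed (products):
  C–Cl: 1 × 331 = 331
  C–H: 3 × 429 = 1287
  H–Cl: 1 × 415 = 415
  Σ(formed) = 2033 kJ
ΔH = Σ(broken) − Σ(formed) = 1954 − 2033 = −79 kJ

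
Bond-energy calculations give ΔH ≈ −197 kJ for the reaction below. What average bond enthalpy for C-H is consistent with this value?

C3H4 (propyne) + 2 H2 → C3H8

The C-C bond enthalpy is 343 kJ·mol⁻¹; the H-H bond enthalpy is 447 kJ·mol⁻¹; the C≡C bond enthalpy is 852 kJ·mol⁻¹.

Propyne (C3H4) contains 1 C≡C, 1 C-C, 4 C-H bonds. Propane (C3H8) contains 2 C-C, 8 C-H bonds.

Let D be the C-H bond energy.
Σ(broken) = 1×852 + 1×343 + 4×D + 2×447 = 2089 + 4D
Σ(formed) = 2×343 + 8×D = 686 + 8D
ΔH = Σ(broken) − Σ(formed) = (2089 + 4D) − (686 + 8D) = +1403 − 4D
Setting this equal to −197 kJ gives 4D = 1600, so D = 400 kJ/mol.

D(C-H) ≈ 400 kJ/mol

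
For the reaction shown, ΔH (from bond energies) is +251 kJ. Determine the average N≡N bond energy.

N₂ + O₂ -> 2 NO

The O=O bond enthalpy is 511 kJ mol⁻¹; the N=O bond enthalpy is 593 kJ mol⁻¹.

D(N≡N) ≈ 926 kJ/mol

Let D be the N≡N bond energy.
Σ(broken) = 1×D + 1×511 = 511 + D
Σ(formed) = 2×593 = 1186
ΔH = Σ(broken) − Σ(formed) = (511 + D) − (1186) = −675 + D
Setting this equal to +251 kJ gives D = 926 kJ/mol.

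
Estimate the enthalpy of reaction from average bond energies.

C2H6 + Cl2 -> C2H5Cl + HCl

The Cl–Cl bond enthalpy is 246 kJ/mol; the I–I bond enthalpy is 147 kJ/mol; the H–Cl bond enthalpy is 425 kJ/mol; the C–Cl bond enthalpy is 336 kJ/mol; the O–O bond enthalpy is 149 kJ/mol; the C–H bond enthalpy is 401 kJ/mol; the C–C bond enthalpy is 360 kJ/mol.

Bonds broken (reactants):
  C–C: 1 × 360 = 360
  C–H: 6 × 401 = 2406
  Cl–Cl: 1 × 246 = 246
  Σ(broken) = 3012 kJ
Bonds formed (products):
  C–C: 1 × 360 = 360
  C–Cl: 1 × 336 = 336
  C–H: 5 × 401 = 2005
  H–Cl: 1 × 425 = 425
  Σ(formed) = 3126 kJ
ΔH = Σ(broken) − Σ(formed) = 3012 − 3126 = −114 kJ

ΔH ≈ −114 kJ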